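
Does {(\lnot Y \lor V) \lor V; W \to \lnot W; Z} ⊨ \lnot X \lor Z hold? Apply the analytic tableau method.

Initial set: {((\lnot Y \lor V) \lor V); (W \to \lnot W); Z; \lnot (\lnot X \lor Z)}.
\lnot (\lnot X \lor Z): α-rule — add \lnot \lnot X, \lnot Z.
× closes — contains both Z and \lnot Z.
All 1 branch closes.
Every branch closed, so the premises entail the conclusion.

Yes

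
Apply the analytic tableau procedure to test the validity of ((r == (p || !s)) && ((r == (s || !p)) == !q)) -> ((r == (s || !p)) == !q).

Valid

Assume the negation and expand:
Initial set: {!(((r == (p || !s)) && ((r == (s || !p)) == !q)) -> ((r == (s || !p)) == !q))}.
!(((r == (p || !s)) && ((r == (s || !p)) == !q)) -> ((r == (s || !p)) == !q)): α-rule — add ((r == (p || !s)) && ((r == (s || !p)) == !q)), !((r == (s || !p)) == !q).
((r == (p || !s)) && ((r == (s || !p)) == !q)): α-rule — add (r == (p || !s)), ((r == (s || !p)) == !q).
!((r == (s || !p)) == !q): β-rule — branch into (r == (s || !p)), !!q  //  !(r == (s || !p)), !q.
  branch 1 (add (r == (s || !p)), !!q):
    (r == (p || !s)): β-rule — branch into r, (p || !s)  //  !r, !(p || !s).
      branch 1.1 (add r, (p || !s)):
        ((r == (s || !p)) == !q): β-rule — branch into (r == (s || !p)), !q  //  !(r == (s || !p)), !!q.
          branch 1.1.1 (add (r == (s || !p)), !q):
            × closes — contains both q and !q.
          branch 1.1.2 (add !(r == (s || !p)), !!q):
            (r == (s || !p)): β-rule — branch into r, (s || !p)  //  !r, !(s || !p).
              branch 1.1.2.1 (add r, (s || !p)):
                (p || !s): β-rule — branch into p  //  !s.
                  branch 1.1.2.1.1 (add p):
                    !(r == (s || !p)): β-rule — branch into r, !(s || !p)  //  !r, (s || !p).
                      branch 1.1.2.1.1.1 (add r, !(s || !p)):
                        !(s || !p): α-rule — add !s, !!p.
                        (s || !p): β-rule — branch into s  //  !p.
                          branch 1.1.2.1.1.1.1 (add s):
                            × closes — contains both s and !s.
                          branch 1.1.2.1.1.1.2 (add !p):
                            × closes — contains both p and !p.
                      branch 1.1.2.1.1.2 (add !r, (s || !p)):
                        × closes — contains both r and !r.
                  branch 1.1.2.1.2 (add !s):
                    !(r == (s || !p)): β-rule — branch into r, !(s || !p)  //  !r, (s || !p).
                      branch 1.1.2.1.2.1 (add r, !(s || !p)):
                        !(s || !p): α-rule — add !s, !!p.
                        (s || !p): β-rule — branch into s  //  !p.
                          branch 1.1.2.1.2.1.1 (add s):
                            × closes — contains both s and !s.
                          branch 1.1.2.1.2.1.2 (add !p):
                            × closes — contains both p and !p.
                      branch 1.1.2.1.2.2 (add !r, (s || !p)):
                        × closes — contains both r and !r.
              branch 1.1.2.2 (add !r, !(s || !p)):
                × closes — contains both r and !r.
      branch 1.2 (add !r, !(p || !s)):
        !(p || !s): α-rule — add !p, !!s.
        ((r == (s || !p)) == !q): β-rule — branch into (r == (s || !p)), !q  //  !(r == (s || !p)), !!q.
          branch 1.2.1 (add (r == (s || !p)), !q):
            × closes — contains both q and !q.
          branch 1.2.2 (add !(r == (s || !p)), !!q):
            (r == (s || !p)): β-rule — branch into r, (s || !p)  //  !r, !(s || !p).
              branch 1.2.2.1 (add r, (s || !p)):
                × closes — contains both r and !r.
              branch 1.2.2.2 (add !r, !(s || !p)):
                !(s || !p): α-rule — add !s, !!p.
                × closes — contains both s and !s.
  branch 2 (add !(r == (s || !p)), !q):
    (r == (p || !s)): β-rule — branch into r, (p || !s)  //  !r, !(p || !s).
      branch 2.1 (add r, (p || !s)):
        ((r == (s || !p)) == !q): β-rule — branch into (r == (s || !p)), !q  //  !(r == (s || !p)), !!q.
          branch 2.1.1 (add (r == (s || !p)), !q):
            !(r == (s || !p)): β-rule — branch into r, !(s || !p)  //  !r, (s || !p).
              branch 2.1.1.1 (add r, !(s || !p)):
                !(s || !p): α-rule — add !s, !!p.
                (p || !s): β-rule — branch into p  //  !s.
                  branch 2.1.1.1.1 (add p):
                    (r == (s || !p)): β-rule — branch into r, (s || !p)  //  !r, !(s || !p).
                      branch 2.1.1.1.1.1 (add r, (s || !p)):
                        (s || !p): β-rule — branch into s  //  !p.
                          branch 2.1.1.1.1.1.1 (add s):
                            × closes — contains both s and !s.
                          branch 2.1.1.1.1.1.2 (add !p):
                            × closes — contains both p and !p.
                      branch 2.1.1.1.1.2 (add !r, !(s || !p)):
                        × closes — contains both r and !r.
                  branch 2.1.1.1.2 (add !s):
                    (r == (s || !p)): β-rule — branch into r, (s || !p)  //  !r, !(s || !p).
                      branch 2.1.1.1.2.1 (add r, (s || !p)):
                        (s || !p): β-rule — branch into s  //  !p.
                          branch 2.1.1.1.2.1.1 (add s):
                            × closes — contains both s and !s.
                          branch 2.1.1.1.2.1.2 (add !p):
                            × closes — contains both p and !p.
                      branch 2.1.1.1.2.2 (add !r, !(s || !p)):
                        × closes — contains both r and !r.
              branch 2.1.1.2 (add !r, (s || !p)):
                × closes — contains both r and !r.
          branch 2.1.2 (add !(r == (s || !p)), !!q):
            × closes — contains both q and !q.
      branch 2.2 (add !r, !(p || !s)):
        !(p || !s): α-rule — add !p, !!s.
        ((r == (s || !p)) == !q): β-rule — branch into (r == (s || !p)), !q  //  !(r == (s || !p)), !!q.
          branch 2.2.1 (add (r == (s || !p)), !q):
            !(r == (s || !p)): β-rule — branch into r, !(s || !p)  //  !r, (s || !p).
              branch 2.2.1.1 (add r, !(s || !p)):
                × closes — contains both r and !r.
              branch 2.2.1.2 (add !r, (s || !p)):
                (r == (s || !p)): β-rule — branch into r, (s || !p)  //  !r, !(s || !p).
                  branch 2.2.1.2.1 (add r, (s || !p)):
                    × closes — contains both r and !r.
                  branch 2.2.1.2.2 (add !r, !(s || !p)):
                    !(s || !p): α-rule — add !s, !!p.
                    × closes — contains both s and !s.
          branch 2.2.2 (add !(r == (s || !p)), !!q):
            × closes — contains both q and !q.
All 23 branches close.
Every branch closed, so the negation is unsatisfiable and the formula is valid.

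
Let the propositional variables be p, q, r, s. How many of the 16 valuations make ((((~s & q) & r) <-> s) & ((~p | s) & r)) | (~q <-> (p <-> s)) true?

8

Initial set: {(((((~s & q) & r) <-> s) & ((~p | s) & r)) | (~q <-> (p <-> s)))}.
(((((~s & q) & r) <-> s) & ((~p | s) & r)) | (~q <-> (p <-> s))): β-rule — branch into ((((~s & q) & r) <-> s) & ((~p | s) & r))  //  (~q <-> (p <-> s)).
  branch 1 (add ((((~s & q) & r) <-> s) & ((~p | s) & r))):
    ((((~s & q) & r) <-> s) & ((~p | s) & r)): α-rule — add (((~s & q) & r) <-> s), ((~p | s) & r).
    ((~p | s) & r): α-rule — add (~p | s), r.
    (((~s & q) & r) <-> s): β-rule — branch into ((~s & q) & r), s  //  ~((~s & q) & r), ~s.
      branch 1.1 (add ((~s & q) & r), s):
        ((~s & q) & r): α-rule — add (~s & q), r.
        (~s & q): α-rule — add ~s, q.
        × closes — contains both s and ~s.
      branch 1.2 (add ~((~s & q) & r), ~s):
        (~p | s): β-rule — branch into ~p  //  s.
          branch 1.2.1 (add ~p):
            ~((~s & q) & r): β-rule — branch into ~(~s & q)  //  ~r.
              branch 1.2.1.1 (add ~(~s & q)):
                ~(~s & q): β-rule — branch into ~~s  //  ~q.
                  branch 1.2.1.1.1 (add ~~s):
                    × closes — contains both s and ~s.
                  branch 1.2.1.1.2 (add ~q):
                    ○ open, literals {p=false, q=false, r=true, s=false}.
              branch 1.2.1.2 (add ~r):
                × closes — contains both r and ~r.
          branch 1.2.2 (add s):
            × closes — contains both s and ~s.
  branch 2 (add (~q <-> (p <-> s))):
    (~q <-> (p <-> s)): β-rule — branch into ~q, (p <-> s)  //  ~~q, ~(p <-> s).
      branch 2.1 (add ~q, (p <-> s)):
        (p <-> s): β-rule — branch into p, s  //  ~p, ~s.
          branch 2.1.1 (add p, s):
            ○ open, literals {p=true, q=false, s=true}.
          branch 2.1.2 (add ~p, ~s):
            ○ open, literals {p=false, q=false, s=false}.
      branch 2.2 (add ~~q, ~(p <-> s)):
        ~(p <-> s): β-rule — branch into p, ~s  //  ~p, s.
          branch 2.2.1 (add p, ~s):
            ○ open, literals {p=true, q=true, s=false}.
          branch 2.2.2 (add ~p, s):
            ○ open, literals {p=false, q=true, s=true}.
4 branches closed, 5 open.
Each open branch fixes some atoms; the unmentioned ones are free. Counting distinct full assignments: branch {p=false, q=false, r=true, s=false} (none free) contributes 1 new; branch {p=true, q=false, s=true} (r) contributes 2 new; branch {p=false, q=false, s=false} (r) contributes 1 new; branch {p=true, q=true, s=false} (r) contributes 2 new; branch {p=false, q=true, s=true} (r) contributes 2 new. Total: 8.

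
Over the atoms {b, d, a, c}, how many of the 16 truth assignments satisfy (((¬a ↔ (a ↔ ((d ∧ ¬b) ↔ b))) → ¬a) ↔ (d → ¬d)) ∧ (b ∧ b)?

4

Initial set: {((((¬a ↔ (a ↔ ((d ∧ ¬b) ↔ b))) → ¬a) ↔ (d → ¬d)) ∧ (b ∧ b))}.
((((¬a ↔ (a ↔ ((d ∧ ¬b) ↔ b))) → ¬a) ↔ (d → ¬d)) ∧ (b ∧ b)): α-rule — add (((¬a ↔ (a ↔ ((d ∧ ¬b) ↔ b))) → ¬a) ↔ (d → ¬d)), (b ∧ b).
(b ∧ b): α-rule — add b, b.
(((¬a ↔ (a ↔ ((d ∧ ¬b) ↔ b))) → ¬a) ↔ (d → ¬d)): β-rule — branch into ((¬a ↔ (a ↔ ((d ∧ ¬b) ↔ b))) → ¬a), (d → ¬d)  //  ¬((¬a ↔ (a ↔ ((d ∧ ¬b) ↔ b))) → ¬a), ¬(d → ¬d).
  branch 1 (add ((¬a ↔ (a ↔ ((d ∧ ¬b) ↔ b))) → ¬a), (d → ¬d)):
    ((¬a ↔ (a ↔ ((d ∧ ¬b) ↔ b))) → ¬a): β-rule — branch into ¬(¬a ↔ (a ↔ ((d ∧ ¬b) ↔ b)))  //  ¬a.
      branch 1.1 (add ¬(¬a ↔ (a ↔ ((d ∧ ¬b) ↔ b)))):
        (d → ¬d): β-rule — branch into ¬d  //  ¬d.
          branch 1.1.1 (add ¬d):
            ¬(¬a ↔ (a ↔ ((d ∧ ¬b) ↔ b))): β-rule — branch into ¬a, ¬(a ↔ ((d ∧ ¬b) ↔ b))  //  ¬¬a, (a ↔ ((d ∧ ¬b) ↔ b)).
              branch 1.1.1.1 (add ¬a, ¬(a ↔ ((d ∧ ¬b) ↔ b))):
                ¬(a ↔ ((d ∧ ¬b) ↔ b)): β-rule — branch into a, ¬((d ∧ ¬b) ↔ b)  //  ¬a, ((d ∧ ¬b) ↔ b).
                  branch 1.1.1.1.1 (add a, ¬((d ∧ ¬b) ↔ b)):
                    × closes — contains both a and ¬a.
                  branch 1.1.1.1.2 (add ¬a, ((d ∧ ¬b) ↔ b)):
                    ((d ∧ ¬b) ↔ b): β-rule — branch into (d ∧ ¬b), b  //  ¬(d ∧ ¬b), ¬b.
                      branch 1.1.1.1.2.1 (add (d ∧ ¬b), b):
                        (d ∧ ¬b): α-rule — add d, ¬b.
                        × closes — contains both d and ¬d.
                      branch 1.1.1.1.2.2 (add ¬(d ∧ ¬b), ¬b):
                        × closes — contains both b and ¬b.
              branch 1.1.1.2 (add ¬¬a, (a ↔ ((d ∧ ¬b) ↔ b))):
                (a ↔ ((d ∧ ¬b) ↔ b)): β-rule — branch into a, ((d ∧ ¬b) ↔ b)  //  ¬a, ¬((d ∧ ¬b) ↔ b).
                  branch 1.1.1.2.1 (add a, ((d ∧ ¬b) ↔ b)):
                    ((d ∧ ¬b) ↔ b): β-rule — branch into (d ∧ ¬b), b  //  ¬(d ∧ ¬b), ¬b.
                      branch 1.1.1.2.1.1 (add (d ∧ ¬b), b):
                        (d ∧ ¬b): α-rule — add d, ¬b.
                        × closes — contains both d and ¬d.
                      branch 1.1.1.2.1.2 (add ¬(d ∧ ¬b), ¬b):
                        × closes — contains both b and ¬b.
                  branch 1.1.1.2.2 (add ¬a, ¬((d ∧ ¬b) ↔ b)):
                    × closes — contains both a and ¬a.
          branch 1.1.2 (add ¬d):
            ¬(¬a ↔ (a ↔ ((d ∧ ¬b) ↔ b))): β-rule — branch into ¬a, ¬(a ↔ ((d ∧ ¬b) ↔ b))  //  ¬¬a, (a ↔ ((d ∧ ¬b) ↔ b)).
              branch 1.1.2.1 (add ¬a, ¬(a ↔ ((d ∧ ¬b) ↔ b))):
                ¬(a ↔ ((d ∧ ¬b) ↔ b)): β-rule — branch into a, ¬((d ∧ ¬b) ↔ b)  //  ¬a, ((d ∧ ¬b) ↔ b).
                  branch 1.1.2.1.1 (add a, ¬((d ∧ ¬b) ↔ b)):
                    × closes — contains both a and ¬a.
                  branch 1.1.2.1.2 (add ¬a, ((d ∧ ¬b) ↔ b)):
                    ((d ∧ ¬b) ↔ b): β-rule — branch into (d ∧ ¬b), b  //  ¬(d ∧ ¬b), ¬b.
                      branch 1.1.2.1.2.1 (add (d ∧ ¬b), b):
                        (d ∧ ¬b): α-rule — add d, ¬b.
                        × closes — contains both d and ¬d.
                      branch 1.1.2.1.2.2 (add ¬(d ∧ ¬b), ¬b):
                        × closes — contains both b and ¬b.
              branch 1.1.2.2 (add ¬¬a, (a ↔ ((d ∧ ¬b) ↔ b))):
                (a ↔ ((d ∧ ¬b) ↔ b)): β-rule — branch into a, ((d ∧ ¬b) ↔ b)  //  ¬a, ¬((d ∧ ¬b) ↔ b).
                  branch 1.1.2.2.1 (add a, ((d ∧ ¬b) ↔ b)):
                    ((d ∧ ¬b) ↔ b): β-rule — branch into (d ∧ ¬b), b  //  ¬(d ∧ ¬b), ¬b.
                      branch 1.1.2.2.1.1 (add (d ∧ ¬b), b):
                        (d ∧ ¬b): α-rule — add d, ¬b.
                        × closes — contains both d and ¬d.
                      branch 1.1.2.2.1.2 (add ¬(d ∧ ¬b), ¬b):
                        × closes — contains both b and ¬b.
                  branch 1.1.2.2.2 (add ¬a, ¬((d ∧ ¬b) ↔ b)):
                    × closes — contains both a and ¬a.
      branch 1.2 (add ¬a):
        (d → ¬d): β-rule — branch into ¬d  //  ¬d.
          branch 1.2.1 (add ¬d):
            ○ open, literals {a=false, b=true, d=false}.
          branch 1.2.2 (add ¬d):
            ○ open, literals {a=false, b=true, d=false}.
  branch 2 (add ¬((¬a ↔ (a ↔ ((d ∧ ¬b) ↔ b))) → ¬a), ¬(d → ¬d)):
    ¬((¬a ↔ (a ↔ ((d ∧ ¬b) ↔ b))) → ¬a): α-rule — add (¬a ↔ (a ↔ ((d ∧ ¬b) ↔ b))), ¬¬a.
    ¬(d → ¬d): α-rule — add d, ¬¬d.
    (¬a ↔ (a ↔ ((d ∧ ¬b) ↔ b))): β-rule — branch into ¬a, (a ↔ ((d ∧ ¬b) ↔ b))  //  ¬¬a, ¬(a ↔ ((d ∧ ¬b) ↔ b)).
      branch 2.1 (add ¬a, (a ↔ ((d ∧ ¬b) ↔ b))):
        × closes — contains both a and ¬a.
      branch 2.2 (add ¬¬a, ¬(a ↔ ((d ∧ ¬b) ↔ b))):
        ¬(a ↔ ((d ∧ ¬b) ↔ b)): β-rule — branch into a, ¬((d ∧ ¬b) ↔ b)  //  ¬a, ((d ∧ ¬b) ↔ b).
          branch 2.2.1 (add a, ¬((d ∧ ¬b) ↔ b)):
            ¬((d ∧ ¬b) ↔ b): β-rule — branch into (d ∧ ¬b), ¬b  //  ¬(d ∧ ¬b), b.
              branch 2.2.1.1 (add (d ∧ ¬b), ¬b):
                × closes — contains both b and ¬b.
              branch 2.2.1.2 (add ¬(d ∧ ¬b), b):
                ¬(d ∧ ¬b): β-rule — branch into ¬d  //  ¬¬b.
                  branch 2.2.1.2.1 (add ¬d):
                    × closes — contains both d and ¬d.
                  branch 2.2.1.2.2 (add ¬¬b):
                    ○ open, literals {a=true, b=true, d=true}.
          branch 2.2.2 (add ¬a, ((d ∧ ¬b) ↔ b)):
            × closes — contains both a and ¬a.
16 branches closed, 3 open.
Each open branch fixes some atoms; the unmentioned ones are free. Counting distinct full assignments: branch {a=false, b=true, d=false} (c) contributes 2 new; branch {a=false, b=true, d=false} (c) contributes 0 new; branch {a=true, b=true, d=true} (c) contributes 2 new. Total: 4.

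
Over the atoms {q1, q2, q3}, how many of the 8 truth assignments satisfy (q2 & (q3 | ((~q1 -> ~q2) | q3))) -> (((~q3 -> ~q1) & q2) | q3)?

7

Initial set: {((q2 & (q3 | ((~q1 -> ~q2) | q3))) -> (((~q3 -> ~q1) & q2) | q3))}.
((q2 & (q3 | ((~q1 -> ~q2) | q3))) -> (((~q3 -> ~q1) & q2) | q3)): β-rule — branch into ~(q2 & (q3 | ((~q1 -> ~q2) | q3)))  //  (((~q3 -> ~q1) & q2) | q3).
  branch 1 (add ~(q2 & (q3 | ((~q1 -> ~q2) | q3)))):
    ~(q2 & (q3 | ((~q1 -> ~q2) | q3))): β-rule — branch into ~q2  //  ~(q3 | ((~q1 -> ~q2) | q3)).
      branch 1.1 (add ~q2):
        ○ open, literals {q2=F}.
      branch 1.2 (add ~(q3 | ((~q1 -> ~q2) | q3))):
        ~(q3 | ((~q1 -> ~q2) | q3)): α-rule — add ~q3, ~((~q1 -> ~q2) | q3).
        ~((~q1 -> ~q2) | q3): α-rule — add ~(~q1 -> ~q2), ~q3.
        ~(~q1 -> ~q2): α-rule — add ~q1, ~~q2.
        ○ open, literals {q1=F, q2=T, q3=F}.
  branch 2 (add (((~q3 -> ~q1) & q2) | q3)):
    (((~q3 -> ~q1) & q2) | q3): β-rule — branch into ((~q3 -> ~q1) & q2)  //  q3.
      branch 2.1 (add ((~q3 -> ~q1) & q2)):
        ((~q3 -> ~q1) & q2): α-rule — add (~q3 -> ~q1), q2.
        (~q3 -> ~q1): β-rule — branch into ~~q3  //  ~q1.
          branch 2.1.1 (add ~~q3):
            ○ open, literals {q2=T, q3=T}.
          branch 2.1.2 (add ~q1):
            ○ open, literals {q1=F, q2=T}.
      branch 2.2 (add q3):
        ○ open, literals {q3=T}.
0 branches closed, 5 open.
Each open branch fixes some atoms; the unmentioned ones are free. Counting distinct full assignments: branch {q2=F} (q1, q3) contributes 4 new; branch {q1=F, q2=T, q3=F} (none free) contributes 1 new; branch {q2=T, q3=T} (q1) contributes 2 new; branch {q1=F, q2=T} (q3) contributes 0 new; branch {q3=T} (q1, q2) contributes 0 new. Total: 7.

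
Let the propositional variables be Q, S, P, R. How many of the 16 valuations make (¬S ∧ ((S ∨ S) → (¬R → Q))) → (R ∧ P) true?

10

Initial set: {T ((¬S ∧ ((S ∨ S) → (¬R → Q))) → (R ∧ P))}.
T ((¬S ∧ ((S ∨ S) → (¬R → Q))) → (R ∧ P)): β-rule — branch into F (¬S ∧ ((S ∨ S) → (¬R → Q)))  //  T (R ∧ P).
  branch 1 (add F (¬S ∧ ((S ∨ S) → (¬R → Q)))):
    F (¬S ∧ ((S ∨ S) → (¬R → Q))): β-rule — branch into F ¬S  //  F ((S ∨ S) → (¬R → Q)).
      branch 1.1 (add F ¬S):
        ○ open, literals {S=true}.
      branch 1.2 (add F ((S ∨ S) → (¬R → Q))):
        F ((S ∨ S) → (¬R → Q)): α-rule — add T (S ∨ S), F (¬R → Q).
        F (¬R → Q): α-rule — add T ¬R, F Q.
        T (S ∨ S): β-rule — branch into T S  //  T S.
          branch 1.2.1 (add T S):
            ○ open, literals {Q=false, R=false, S=true}.
          branch 1.2.2 (add T S):
            ○ open, literals {Q=false, R=false, S=true}.
  branch 2 (add T (R ∧ P)):
    T (R ∧ P): α-rule — add T R, T P.
    ○ open, literals {P=true, R=true}.
0 branches closed, 4 open.
Each open branch fixes some atoms; the unmentioned ones are free. Counting distinct full assignments: branch {S=true} (Q, P, R) contributes 8 new; branch {Q=false, R=false, S=true} (P) contributes 0 new; branch {Q=false, R=false, S=true} (P) contributes 0 new; branch {P=true, R=true} (Q, S) contributes 2 new. Total: 10.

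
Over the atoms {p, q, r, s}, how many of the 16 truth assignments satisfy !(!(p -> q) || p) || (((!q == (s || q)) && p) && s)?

Initial set: {(!(!(p -> q) || p) || (((!q == (s || q)) && p) && s))}.
(!(!(p -> q) || p) || (((!q == (s || q)) && p) && s)): β-rule — branch into !(!(p -> q) || p)  //  (((!q == (s || q)) && p) && s).
  branch 1 (add !(!(p -> q) || p)):
    !(!(p -> q) || p): α-rule — add !!(p -> q), !p.
    !!(p -> q): β-rule — branch into !p  //  q.
      branch 1.1 (add !p):
        ○ open, literals {p=F}.
      branch 1.2 (add q):
        ○ open, literals {p=F, q=T}.
  branch 2 (add (((!q == (s || q)) && p) && s)):
    (((!q == (s || q)) && p) && s): α-rule — add ((!q == (s || q)) && p), s.
    ((!q == (s || q)) && p): α-rule — add (!q == (s || q)), p.
    (!q == (s || q)): β-rule — branch into !q, (s || q)  //  !!q, !(s || q).
      branch 2.1 (add !q, (s || q)):
        (s || q): β-rule — branch into s  //  q.
          branch 2.1.1 (add s):
            ○ open, literals {p=T, q=F, s=T}.
          branch 2.1.2 (add q):
            × closes — contains both q and !q.
      branch 2.2 (add !!q, !(s || q)):
        !(s || q): α-rule — add !s, !q.
        × closes — contains both s and !s.
2 branches closed, 3 open.
Each open branch fixes some atoms; the unmentioned ones are free. Counting distinct full assignments: branch {p=F} (q, r, s) contributes 8 new; branch {p=F, q=T} (r, s) contributes 0 new; branch {p=T, q=F, s=T} (r) contributes 2 new. Total: 10.

10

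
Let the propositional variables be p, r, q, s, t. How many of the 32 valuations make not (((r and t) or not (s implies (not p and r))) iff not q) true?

16

Initial set: {T not (((r and t) or not (s implies (not p and r))) iff not q)}.
T not (((r and t) or not (s implies (not p and r))) iff not q): β-rule — branch into T ((r and t) or not (s implies (not p and r))), F not q  //  F ((r and t) or not (s implies (not p and r))), T not q.
  branch 1 (add T ((r and t) or not (s implies (not p and r))), F not q):
    T ((r and t) or not (s implies (not p and r))): β-rule — branch into T (r and t)  //  T not (s implies (not p and r)).
      branch 1.1 (add T (r and t)):
        T (r and t): α-rule — add T r, T t.
        ○ open, literals {q=true, r=true, t=true}.
      branch 1.2 (add T not (s implies (not p and r))):
        T not (s implies (not p and r)): α-rule — add T s, F (not p and r).
        F (not p and r): β-rule — branch into F not p  //  F r.
          branch 1.2.1 (add F not p):
            ○ open, literals {p=true, q=true, s=true}.
          branch 1.2.2 (add F r):
            ○ open, literals {q=true, r=false, s=true}.
  branch 2 (add F ((r and t) or not (s implies (not p and r))), T not q):
    F ((r and t) or not (s implies (not p and r))): α-rule — add F (r and t), F not (s implies (not p and r)).
    F (r and t): β-rule — branch into F r  //  F t.
      branch 2.1 (add F r):
        F not (s implies (not p and r)): β-rule — branch into F s  //  T (not p and r).
          branch 2.1.1 (add F s):
            ○ open, literals {q=false, r=false, s=false}.
          branch 2.1.2 (add T (not p and r)):
            T (not p and r): α-rule — add T not p, T r.
            × closes — contains both r and not r.
      branch 2.2 (add F t):
        F not (s implies (not p and r)): β-rule — branch into F s  //  T (not p and r).
          branch 2.2.1 (add F s):
            ○ open, literals {q=false, s=false, t=false}.
          branch 2.2.2 (add T (not p and r)):
            T (not p and r): α-rule — add T not p, T r.
            ○ open, literals {p=false, q=false, r=true, t=false}.
1 branch closed, 6 open.
Each open branch fixes some atoms; the unmentioned ones are free. Counting distinct full assignments: branch {q=true, r=true, t=true} (p, s) contributes 4 new; branch {p=true, q=true, s=true} (r, t) contributes 3 new; branch {q=true, r=false, s=true} (p, t) contributes 2 new; branch {q=false, r=false, s=false} (p, t) contributes 4 new; branch {q=false, s=false, t=false} (p, r) contributes 2 new; branch {p=false, q=false, r=true, t=false} (s) contributes 1 new. Total: 16.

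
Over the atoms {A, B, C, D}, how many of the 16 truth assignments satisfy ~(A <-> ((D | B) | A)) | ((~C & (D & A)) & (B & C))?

6

Initial set: {(~(A <-> ((D | B) | A)) | ((~C & (D & A)) & (B & C)))}.
(~(A <-> ((D | B) | A)) | ((~C & (D & A)) & (B & C))): β-rule — branch into ~(A <-> ((D | B) | A))  //  ((~C & (D & A)) & (B & C)).
  branch 1 (add ~(A <-> ((D | B) | A))):
    ~(A <-> ((D | B) | A)): β-rule — branch into A, ~((D | B) | A)  //  ~A, ((D | B) | A).
      branch 1.1 (add A, ~((D | B) | A)):
        ~((D | B) | A): α-rule — add ~(D | B), ~A.
        × closes — contains both A and ~A.
      branch 1.2 (add ~A, ((D | B) | A)):
        ((D | B) | A): β-rule — branch into (D | B)  //  A.
          branch 1.2.1 (add (D | B)):
            (D | B): β-rule — branch into D  //  B.
              branch 1.2.1.1 (add D):
                ○ open, literals {A=F, D=T}.
              branch 1.2.1.2 (add B):
                ○ open, literals {A=F, B=T}.
          branch 1.2.2 (add A):
            × closes — contains both A and ~A.
  branch 2 (add ((~C & (D & A)) & (B & C))):
    ((~C & (D & A)) & (B & C)): α-rule — add (~C & (D & A)), (B & C).
    (~C & (D & A)): α-rule — add ~C, (D & A).
    (B & C): α-rule — add B, C.
    × closes — contains both C and ~C.
3 branches closed, 2 open.
Each open branch fixes some atoms; the unmentioned ones are free. Counting distinct full assignments: branch {A=F, D=T} (B, C) contributes 4 new; branch {A=F, B=T} (C, D) contributes 2 new. Total: 6.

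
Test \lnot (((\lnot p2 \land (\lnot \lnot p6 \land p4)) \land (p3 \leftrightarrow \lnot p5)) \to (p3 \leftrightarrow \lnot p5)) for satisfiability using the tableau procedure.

Initial set: {\lnot (((\lnot p2 \land (\lnot \lnot p6 \land p4)) \land (p3 \leftrightarrow \lnot p5)) \to (p3 \leftrightarrow \lnot p5))}.
\lnot (((\lnot p2 \land (\lnot \lnot p6 \land p4)) \land (p3 \leftrightarrow \lnot p5)) \to (p3 \leftrightarrow \lnot p5)): α-rule — add ((\lnot p2 \land (\lnot \lnot p6 \land p4)) \land (p3 \leftrightarrow \lnot p5)), \lnot (p3 \leftrightarrow \lnot p5).
((\lnot p2 \land (\lnot \lnot p6 \land p4)) \land (p3 \leftrightarrow \lnot p5)): α-rule — add (\lnot p2 \land (\lnot \lnot p6 \land p4)), (p3 \leftrightarrow \lnot p5).
(\lnot p2 \land (\lnot \lnot p6 \land p4)): α-rule — add \lnot p2, (\lnot \lnot p6 \land p4).
(\lnot \lnot p6 \land p4): α-rule — add \lnot \lnot p6, p4.
\lnot \lnot p6: drop double negation, giving p6.
\lnot (p3 \leftrightarrow \lnot p5): β-rule — branch into p3, \lnot \lnot p5  //  \lnot p3, \lnot p5.
  branch 1 (add p3, \lnot \lnot p5):
    (p3 \leftrightarrow \lnot p5): β-rule — branch into p3, \lnot p5  //  \lnot p3, \lnot \lnot p5.
      branch 1.1 (add p3, \lnot p5):
        × closes — contains both p5 and \lnot p5.
      branch 1.2 (add \lnot p3, \lnot \lnot p5):
        × closes — contains both p3 and \lnot p3.
  branch 2 (add \lnot p3, \lnot p5):
    (p3 \leftrightarrow \lnot p5): β-rule — branch into p3, \lnot p5  //  \lnot p3, \lnot \lnot p5.
      branch 2.1 (add p3, \lnot p5):
        × closes — contains both p3 and \lnot p3.
      branch 2.2 (add \lnot p3, \lnot \lnot p5):
        × closes — contains both p5 and \lnot p5.
All 4 branches close.
Every branch closed; the formula is unsatisfiable.

Unsatisfiable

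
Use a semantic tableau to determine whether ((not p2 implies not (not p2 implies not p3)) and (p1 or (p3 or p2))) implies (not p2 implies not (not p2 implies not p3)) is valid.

Assume the negation and expand:
Initial set: {not (((not p2 implies not (not p2 implies not p3)) and (p1 or (p3 or p2))) implies (not p2 implies not (not p2 implies not p3)))}.
not (((not p2 implies not (not p2 implies not p3)) and (p1 or (p3 or p2))) implies (not p2 implies not (not p2 implies not p3))): α-rule — add ((not p2 implies not (not p2 implies not p3)) and (p1 or (p3 or p2))), not (not p2 implies not (not p2 implies not p3)).
((not p2 implies not (not p2 implies not p3)) and (p1 or (p3 or p2))): α-rule — add (not p2 implies not (not p2 implies not p3)), (p1 or (p3 or p2)).
not (not p2 implies not (not p2 implies not p3)): α-rule — add not p2, not not (not p2 implies not p3).
(not p2 implies not (not p2 implies not p3)): β-rule — branch into not not p2  //  not (not p2 implies not p3).
  branch 1 (add not not p2):
    × closes — contains both p2 and not p2.
  branch 2 (add not (not p2 implies not p3)):
    not (not p2 implies not p3): α-rule — add not p2, not not p3.
    (p1 or (p3 or p2)): β-rule — branch into p1  //  (p3 or p2).
      branch 2.1 (add p1):
        not not (not p2 implies not p3): β-rule — branch into not not p2  //  not p3.
          branch 2.1.1 (add not not p2):
            × closes — contains both p2 and not p2.
          branch 2.1.2 (add not p3):
            × closes — contains both p3 and not p3.
      branch 2.2 (add (p3 or p2)):
        not not (not p2 implies not p3): β-rule — branch into not not p2  //  not p3.
          branch 2.2.1 (add not not p2):
            × closes — contains both p2 and not p2.
          branch 2.2.2 (add not p3):
            × closes — contains both p3 and not p3.
All 5 branches close.
Every branch closed, so the negation is unsatisfiable and the formula is valid.

Valid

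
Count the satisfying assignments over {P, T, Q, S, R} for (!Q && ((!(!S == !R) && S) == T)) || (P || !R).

26

Initial set: {T ((!Q && ((!(!S == !R) && S) == T)) || (P || !R))}.
T ((!Q && ((!(!S == !R) && S) == T)) || (P || !R)): β-rule — branch into T (!Q && ((!(!S == !R) && S) == T))  //  T (P || !R).
  branch 1 (add T (!Q && ((!(!S == !R) && S) == T))):
    T (!Q && ((!(!S == !R) && S) == T)): α-rule — add T !Q, T ((!(!S == !R) && S) == T).
    T ((!(!S == !R) && S) == T): β-rule — branch into T (!(!S == !R) && S), T T  //  F (!(!S == !R) && S), F T.
      branch 1.1 (add T (!(!S == !R) && S), T T):
        T (!(!S == !R) && S): α-rule — add T !(!S == !R), T S.
        T !(!S == !R): β-rule — branch into T !S, F !R  //  F !S, T !R.
          branch 1.1.1 (add T !S, F !R):
            × closes — contains both S and !S.
          branch 1.1.2 (add F !S, T !R):
            ○ open, literals {Q=0, R=0, S=1, T=1}.
      branch 1.2 (add F (!(!S == !R) && S), F T):
        F (!(!S == !R) && S): β-rule — branch into F !(!S == !R)  //  F S.
          branch 1.2.1 (add F !(!S == !R)):
            F !(!S == !R): β-rule — branch into T !S, T !R  //  F !S, F !R.
              branch 1.2.1.1 (add T !S, T !R):
                ○ open, literals {Q=0, R=0, S=0, T=0}.
              branch 1.2.1.2 (add F !S, F !R):
                ○ open, literals {Q=0, R=1, S=1, T=0}.
          branch 1.2.2 (add F S):
            ○ open, literals {Q=0, S=0, T=0}.
  branch 2 (add T (P || !R)):
    T (P || !R): β-rule — branch into T P  //  T !R.
      branch 2.1 (add T P):
        ○ open, literals {P=1}.
      branch 2.2 (add T !R):
        ○ open, literals {R=0}.
1 branch closed, 6 open.
Each open branch fixes some atoms; the unmentioned ones are free. Counting distinct full assignments: branch {Q=0, R=0, S=1, T=1} (P) contributes 2 new; branch {Q=0, R=0, S=0, T=0} (P) contributes 2 new; branch {Q=0, R=1, S=1, T=0} (P) contributes 2 new; branch {Q=0, S=0, T=0} (P, R) contributes 2 new; branch {P=1} (T, Q, S, R) contributes 12 new; branch {R=0} (P, T, Q, S) contributes 6 new. Total: 26.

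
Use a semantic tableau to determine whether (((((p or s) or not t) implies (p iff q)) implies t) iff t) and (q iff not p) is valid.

Assume the negation and expand:
Initial set: {not ((((((p or s) or not t) implies (p iff q)) implies t) iff t) and (q iff not p))}.
not ((((((p or s) or not t) implies (p iff q)) implies t) iff t) and (q iff not p)): β-rule — branch into not (((((p or s) or not t) implies (p iff q)) implies t) iff t)  //  not (q iff not p).
  branch 1 (add not (((((p or s) or not t) implies (p iff q)) implies t) iff t)):
    not (((((p or s) or not t) implies (p iff q)) implies t) iff t): β-rule — branch into ((((p or s) or not t) implies (p iff q)) implies t), not t  //  not ((((p or s) or not t) implies (p iff q)) implies t), t.
      branch 1.1 (add ((((p or s) or not t) implies (p iff q)) implies t), not t):
        ((((p or s) or not t) implies (p iff q)) implies t): β-rule — branch into not (((p or s) or not t) implies (p iff q))  //  t.
          branch 1.1.1 (add not (((p or s) or not t) implies (p iff q))):
            not (((p or s) or not t) implies (p iff q)): α-rule — add ((p or s) or not t), not (p iff q).
            ((p or s) or not t): β-rule — branch into (p or s)  //  not t.
              branch 1.1.1.1 (add (p or s)):
                not (p iff q): β-rule — branch into p, not q  //  not p, q.
                  branch 1.1.1.1.1 (add p, not q):
                    (p or s): β-rule — branch into p  //  s.
                      branch 1.1.1.1.1.1 (add p):
                        ○ open, literals {p=1, q=0, t=0}.
                      branch 1.1.1.1.1.2 (add s):
                        ○ open, literals {p=1, q=0, s=1, t=0}.
                  branch 1.1.1.1.2 (add not p, q):
                    (p or s): β-rule — branch into p  //  s.
                      branch 1.1.1.1.2.1 (add p):
                        × closes — contains both p and not p.
                      branch 1.1.1.1.2.2 (add s):
                        ○ open, literals {p=0, q=1, s=1, t=0}.
              branch 1.1.1.2 (add not t):
                not (p iff q): β-rule — branch into p, not q  //  not p, q.
                  branch 1.1.1.2.1 (add p, not q):
                    ○ open, literals {p=1, q=0, t=0}.
                  branch 1.1.1.2.2 (add not p, q):
                    ○ open, literals {p=0, q=1, t=0}.
          branch 1.1.2 (add t):
            × closes — contains both t and not t.
      branch 1.2 (add not ((((p or s) or not t) implies (p iff q)) implies t), t):
        not ((((p or s) or not t) implies (p iff q)) implies t): α-rule — add (((p or s) or not t) implies (p iff q)), not t.
        × closes — contains both t and not t.
  branch 2 (add not (q iff not p)):
    not (q iff not p): β-rule — branch into q, not not p  //  not q, not p.
      branch 2.1 (add q, not not p):
        ○ open, literals {p=1, q=1}.
      branch 2.2 (add not q, not p):
        ○ open, literals {p=0, q=0}.
3 branches closed, 7 open.
An open branch gives a countermodel: p=1, q=0, t=0 (unmentioned atoms arbitrary); under it the original formula is false.

Not valid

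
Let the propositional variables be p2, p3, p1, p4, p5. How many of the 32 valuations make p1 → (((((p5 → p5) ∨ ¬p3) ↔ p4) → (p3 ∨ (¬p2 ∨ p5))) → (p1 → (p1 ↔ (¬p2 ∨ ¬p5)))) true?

Initial set: {(p1 → (((((p5 → p5) ∨ ¬p3) ↔ p4) → (p3 ∨ (¬p2 ∨ p5))) → (p1 → (p1 ↔ (¬p2 ∨ ¬p5)))))}.
(p1 → (((((p5 → p5) ∨ ¬p3) ↔ p4) → (p3 ∨ (¬p2 ∨ p5))) → (p1 → (p1 ↔ (¬p2 ∨ ¬p5))))): β-rule — branch into ¬p1  //  (((((p5 → p5) ∨ ¬p3) ↔ p4) → (p3 ∨ (¬p2 ∨ p5))) → (p1 → (p1 ↔ (¬p2 ∨ ¬p5)))).
  branch 1 (add ¬p1):
    ○ open, literals {p1=F}.
  branch 2 (add (((((p5 → p5) ∨ ¬p3) ↔ p4) → (p3 ∨ (¬p2 ∨ p5))) → (p1 → (p1 ↔ (¬p2 ∨ ¬p5))))):
    (((((p5 → p5) ∨ ¬p3) ↔ p4) → (p3 ∨ (¬p2 ∨ p5))) → (p1 → (p1 ↔ (¬p2 ∨ ¬p5)))): β-rule — branch into ¬((((p5 → p5) ∨ ¬p3) ↔ p4) → (p3 ∨ (¬p2 ∨ p5)))  //  (p1 → (p1 ↔ (¬p2 ∨ ¬p5))).
      branch 2.1 (add ¬((((p5 → p5) ∨ ¬p3) ↔ p4) → (p3 ∨ (¬p2 ∨ p5)))):
        ¬((((p5 → p5) ∨ ¬p3) ↔ p4) → (p3 ∨ (¬p2 ∨ p5))): α-rule — add (((p5 → p5) ∨ ¬p3) ↔ p4), ¬(p3 ∨ (¬p2 ∨ p5)).
        ¬(p3 ∨ (¬p2 ∨ p5)): α-rule — add ¬p3, ¬(¬p2 ∨ p5).
        ¬(¬p2 ∨ p5): α-rule — add ¬¬p2, ¬p5.
        (((p5 → p5) ∨ ¬p3) ↔ p4): β-rule — branch into ((p5 → p5) ∨ ¬p3), p4  //  ¬((p5 → p5) ∨ ¬p3), ¬p4.
          branch 2.1.1 (add ((p5 → p5) ∨ ¬p3), p4):
            ((p5 → p5) ∨ ¬p3): β-rule — branch into (p5 → p5)  //  ¬p3.
              branch 2.1.1.1 (add (p5 → p5)):
                (p5 → p5): β-rule — branch into ¬p5  //  p5.
                  branch 2.1.1.1.1 (add ¬p5):
                    ○ open, literals {p2=T, p3=F, p4=T, p5=F}.
                  branch 2.1.1.1.2 (add p5):
                    × closes — contains both p5 and ¬p5.
              branch 2.1.1.2 (add ¬p3):
                ○ open, literals {p2=T, p3=F, p4=T, p5=F}.
          branch 2.1.2 (add ¬((p5 → p5) ∨ ¬p3), ¬p4):
            ¬((p5 → p5) ∨ ¬p3): α-rule — add ¬(p5 → p5), ¬¬p3.
            × closes — contains both p3 and ¬p3.
      branch 2.2 (add (p1 → (p1 ↔ (¬p2 ∨ ¬p5)))):
        (p1 → (p1 ↔ (¬p2 ∨ ¬p5))): β-rule — branch into ¬p1  //  (p1 ↔ (¬p2 ∨ ¬p5)).
          branch 2.2.1 (add ¬p1):
            ○ open, literals {p1=F}.
          branch 2.2.2 (add (p1 ↔ (¬p2 ∨ ¬p5))):
            (p1 ↔ (¬p2 ∨ ¬p5)): β-rule — branch into p1, (¬p2 ∨ ¬p5)  //  ¬p1, ¬(¬p2 ∨ ¬p5).
              branch 2.2.2.1 (add p1, (¬p2 ∨ ¬p5)):
                (¬p2 ∨ ¬p5): β-rule — branch into ¬p2  //  ¬p5.
                  branch 2.2.2.1.1 (add ¬p2):
                    ○ open, literals {p1=T, p2=F}.
                  branch 2.2.2.1.2 (add ¬p5):
                    ○ open, literals {p1=T, p5=F}.
              branch 2.2.2.2 (add ¬p1, ¬(¬p2 ∨ ¬p5)):
                ¬(¬p2 ∨ ¬p5): α-rule — add ¬¬p2, ¬¬p5.
                ○ open, literals {p1=F, p2=T, p5=T}.
2 branches closed, 7 open.
Each open branch fixes some atoms; the unmentioned ones are free. Counting distinct full assignments: branch {p1=F} (p2, p3, p4, p5) contributes 16 new; branch {p2=T, p3=F, p4=T, p5=F} (p1) contributes 1 new; branch {p2=T, p3=F, p4=T, p5=F} (p1) contributes 0 new; branch {p1=F} (p2, p3, p4, p5) contributes 0 new; branch {p1=T, p2=F} (p3, p4, p5) contributes 8 new; branch {p1=T, p5=F} (p2, p3, p4) contributes 3 new; branch {p1=F, p2=T, p5=T} (p3, p4) contributes 0 new. Total: 28.

28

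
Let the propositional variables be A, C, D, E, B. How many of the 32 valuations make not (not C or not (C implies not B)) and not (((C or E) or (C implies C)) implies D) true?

Initial set: {(not (not C or not (C implies not B)) and not (((C or E) or (C implies C)) implies D))}.
(not (not C or not (C implies not B)) and not (((C or E) or (C implies C)) implies D)): α-rule — add not (not C or not (C implies not B)), not (((C or E) or (C implies C)) implies D).
not (not C or not (C implies not B)): α-rule — add not not C, not not (C implies not B).
not (((C or E) or (C implies C)) implies D): α-rule — add ((C or E) or (C implies C)), not D.
not not (C implies not B): β-rule — branch into not C  //  not B.
  branch 1 (add not C):
    × closes — contains both C and not C.
  branch 2 (add not B):
    ((C or E) or (C implies C)): β-rule — branch into (C or E)  //  (C implies C).
      branch 2.1 (add (C or E)):
        (C or E): β-rule — branch into C  //  E.
          branch 2.1.1 (add C):
            ○ open, literals {B=0, C=1, D=0}.
          branch 2.1.2 (add E):
            ○ open, literals {B=0, C=1, D=0, E=1}.
      branch 2.2 (add (C implies C)):
        (C implies C): β-rule — branch into not C  //  C.
          branch 2.2.1 (add not C):
            × closes — contains both C and not C.
          branch 2.2.2 (add C):
            ○ open, literals {B=0, C=1, D=0}.
2 branches closed, 3 open.
Each open branch fixes some atoms; the unmentioned ones are free. Counting distinct full assignments: branch {B=0, C=1, D=0} (A, E) contributes 4 new; branch {B=0, C=1, D=0, E=1} (A) contributes 0 new; branch {B=0, C=1, D=0} (A, E) contributes 0 new. Total: 4.

4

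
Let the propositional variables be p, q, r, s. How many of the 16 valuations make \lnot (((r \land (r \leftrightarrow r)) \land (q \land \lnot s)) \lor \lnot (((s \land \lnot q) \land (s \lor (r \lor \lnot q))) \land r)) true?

Initial set: {\lnot (((r \land (r \leftrightarrow r)) \land (q \land \lnot s)) \lor \lnot (((s \land \lnot q) \land (s \lor (r \lor \lnot q))) \land r))}.
\lnot (((r \land (r \leftrightarrow r)) \land (q \land \lnot s)) \lor \lnot (((s \land \lnot q) \land (s \lor (r \lor \lnot q))) \land r)): α-rule — add \lnot ((r \land (r \leftrightarrow r)) \land (q \land \lnot s)), \lnot \lnot (((s \land \lnot q) \land (s \lor (r \lor \lnot q))) \land r).
\lnot \lnot (((s \land \lnot q) \land (s \lor (r \lor \lnot q))) \land r): α-rule — add ((s \land \lnot q) \land (s \lor (r \lor \lnot q))), r.
((s \land \lnot q) \land (s \lor (r \lor \lnot q))): α-rule — add (s \land \lnot q), (s \lor (r \lor \lnot q)).
(s \land \lnot q): α-rule — add s, \lnot q.
\lnot ((r \land (r \leftrightarrow r)) \land (q \land \lnot s)): β-rule — branch into \lnot (r \land (r \leftrightarrow r))  //  \lnot (q \land \lnot s).
  branch 1 (add \lnot (r \land (r \leftrightarrow r))):
    (s \lor (r \lor \lnot q)): β-rule — branch into s  //  (r \lor \lnot q).
      branch 1.1 (add s):
        \lnot (r \land (r \leftrightarrow r)): β-rule — branch into \lnot r  //  \lnot (r \leftrightarrow r).
          branch 1.1.1 (add \lnot r):
            × closes — contains both r and \lnot r.
          branch 1.1.2 (add \lnot (r \leftrightarrow r)):
            \lnot (r \leftrightarrow r): β-rule — branch into r, \lnot r  //  \lnot r, r.
              branch 1.1.2.1 (add r, \lnot r):
                × closes — contains both r and \lnot r.
              branch 1.1.2.2 (add \lnot r, r):
                × closes — contains both r and \lnot r.
      branch 1.2 (add (r \lor \lnot q)):
        \lnot (r \land (r \leftrightarrow r)): β-rule — branch into \lnot r  //  \lnot (r \leftrightarrow r).
          branch 1.2.1 (add \lnot r):
            × closes — contains both r and \lnot r.
          branch 1.2.2 (add \lnot (r \leftrightarrow r)):
            (r \lor \lnot q): β-rule — branch into r  //  \lnot q.
              branch 1.2.2.1 (add r):
                \lnot (r \leftrightarrow r): β-rule — branch into r, \lnot r  //  \lnot r, r.
                  branch 1.2.2.1.1 (add r, \lnot r):
                    × closes — contains both r and \lnot r.
                  branch 1.2.2.1.2 (add \lnot r, r):
                    × closes — contains both r and \lnot r.
              branch 1.2.2.2 (add \lnot q):
                \lnot (r \leftrightarrow r): β-rule — branch into r, \lnot r  //  \lnot r, r.
                  branch 1.2.2.2.1 (add r, \lnot r):
                    × closes — contains both r and \lnot r.
                  branch 1.2.2.2.2 (add \lnot r, r):
                    × closes — contains both r and \lnot r.
  branch 2 (add \lnot (q \land \lnot s)):
    (s \lor (r \lor \lnot q)): β-rule — branch into s  //  (r \lor \lnot q).
      branch 2.1 (add s):
        \lnot (q \land \lnot s): β-rule — branch into \lnot q  //  \lnot \lnot s.
          branch 2.1.1 (add \lnot q):
            ○ open, literals {q=0, r=1, s=1}.
          branch 2.1.2 (add \lnot \lnot s):
            ○ open, literals {q=0, r=1, s=1}.
      branch 2.2 (add (r \lor \lnot q)):
        \lnot (q \land \lnot s): β-rule — branch into \lnot q  //  \lnot \lnot s.
          branch 2.2.1 (add \lnot q):
            (r \lor \lnot q): β-rule — branch into r  //  \lnot q.
              branch 2.2.1.1 (add r):
                ○ open, literals {q=0, r=1, s=1}.
              branch 2.2.1.2 (add \lnot q):
                ○ open, literals {q=0, r=1, s=1}.
          branch 2.2.2 (add \lnot \lnot s):
            (r \lor \lnot q): β-rule — branch into r  //  \lnot q.
              branch 2.2.2.1 (add r):
                ○ open, literals {q=0, r=1, s=1}.
              branch 2.2.2.2 (add \lnot q):
                ○ open, literals {q=0, r=1, s=1}.
8 branches closed, 6 open.
Each open branch fixes some atoms; the unmentioned ones are free. Counting distinct full assignments: branch {q=0, r=1, s=1} (p) contributes 2 new; branch {q=0, r=1, s=1} (p) contributes 0 new; branch {q=0, r=1, s=1} (p) contributes 0 new; branch {q=0, r=1, s=1} (p) contributes 0 new; branch {q=0, r=1, s=1} (p) contributes 0 new; branch {q=0, r=1, s=1} (p) contributes 0 new. Total: 2.

2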